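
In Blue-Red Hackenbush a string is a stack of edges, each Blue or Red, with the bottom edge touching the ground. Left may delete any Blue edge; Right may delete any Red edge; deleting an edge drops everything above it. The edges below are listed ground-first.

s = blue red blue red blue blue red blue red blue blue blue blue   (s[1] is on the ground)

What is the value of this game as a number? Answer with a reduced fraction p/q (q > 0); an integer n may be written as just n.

Build v(s[:k]) for k = 1..13, string s = blue red blue red blue blue red blue red blue blue blue blue.
edge 1 of 13 (blue): { 0 | · } = 1
edge 2 of 13 (red): { 0 | 1 } = 1/2
edge 3 of 13 (blue): { 0 1/2 | 1 } = 3/4
edge 4 of 13 (red): { 0 1/2 | 3/4 1 } = 5/8
edge 5 of 13 (blue): { 0 1/2 5/8 | 3/4 1 } = 11/16
edge 6 of 13 (blue): { 0 1/2 5/8 11/16 | 3/4 1 } = 23/32
edge 7 of 13 (red): { 0 1/2 5/8 11/16 | 23/32 3/4 1 } = 45/64
edge 8 of 13 (blue): { 0 1/2 5/8 11/16 45/64 | 23/32 3/4 1 } = 91/128
edge 9 of 13 (red): { 0 1/2 5/8 11/16 45/64 | 91/128 23/32 3/4 1 } = 181/256
edge 10 of 13 (blue): { 0 1/2 5/8 11/16 45/64 181/256 | 91/128 23/32 3/4 1 } = 363/512
edge 11 of 13 (blue): { 0 1/2 5/8 11/16 45/64 181/256 363/512 | 91/128 23/32 3/4 1 } = 727/1024
edge 12 of 13 (blue): { 0 1/2 5/8 11/16 45/64 181/256 363/512 727/1024 | 91/128 23/32 3/4 1 } = 1455/2048
edge 13 of 13 (blue): { 0 1/2 5/8 11/16 45/64 181/256 363/512 727/1024 1455/2048 | 91/128 23/32 3/4 1 } = 2911/4096

2911/4096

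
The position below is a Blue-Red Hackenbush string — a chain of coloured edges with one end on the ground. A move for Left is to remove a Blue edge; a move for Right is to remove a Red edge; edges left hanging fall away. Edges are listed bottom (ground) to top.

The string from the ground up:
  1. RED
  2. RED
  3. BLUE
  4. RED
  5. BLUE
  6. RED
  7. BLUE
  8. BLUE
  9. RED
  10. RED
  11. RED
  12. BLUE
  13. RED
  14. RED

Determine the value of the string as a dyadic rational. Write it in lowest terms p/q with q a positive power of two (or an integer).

step 1: add RED to get R; options L={ (no moves) } R={ 0 } = -1
step 2: add RED to get RR; options L={ (no moves) } R={ -1, 0 } = -2
step 3: add BLUE to get RRB; options L={ -2 } R={ -1, 0 } = -3/2
step 4: add RED to get RRBR; options L={ -2 } R={ -3/2, -1, 0 } = -7/4
step 5: add BLUE to get RRBRB; options L={ -2, -7/4 } R={ -3/2, -1, 0 } = -13/8
step 6: add RED to get RRBRBR; options L={ -2, -7/4 } R={ -13/8, -3/2, -1, 0 } = -27/16
step 7: add BLUE to get RRBRBRB; options L={ -2, -7/4, -27/16 } R={ -13/8, -3/2, -1, 0 } = -53/32
step 8: add BLUE to get RRBRBRBB; options L={ -2, -7/4, -27/16, -53/32 } R={ -13/8, -3/2, -1, 0 } = -105/64
step 9: add RED to get RRBRBRBBR; options L={ -2, -7/4, -27/16, -53/32 } R={ -105/64, -13/8, -3/2, -1, 0 } = -211/128
step 10: add RED to get RRBRBRBBRR; options L={ -2, -7/4, -27/16, -53/32 } R={ -211/128, -105/64, -13/8, -3/2, -1, 0 } = -423/256
step 11: add RED to get RRBRBRBBRRR; options L={ -2, -7/4, -27/16, -53/32 } R={ -423/256, -211/128, -105/64, -13/8, -3/2, -1, 0 } = -847/512
step 12: add BLUE to get RRBRBRBBRRRB; options L={ -2, -7/4, -27/16, -53/32, -847/512 } R={ -423/256, -211/128, -105/64, -13/8, -3/2, -1, 0 } = -1693/1024
step 13: add RED to get RRBRBRBBRRRBR; options L={ -2, -7/4, -27/16, -53/32, -847/512 } R={ -1693/1024, -423/256, -211/128, -105/64, -13/8, -3/2, -1, 0 } = -3387/2048
step 14: add RED to get RRBRBRBBRRRBRR; options L={ -2, -7/4, -27/16, -53/32, -847/512 } R={ -3387/2048, -1693/1024, -423/256, -211/128, -105/64, -13/8, -3/2, -1, 0 } = -6775/4096

-6775/4096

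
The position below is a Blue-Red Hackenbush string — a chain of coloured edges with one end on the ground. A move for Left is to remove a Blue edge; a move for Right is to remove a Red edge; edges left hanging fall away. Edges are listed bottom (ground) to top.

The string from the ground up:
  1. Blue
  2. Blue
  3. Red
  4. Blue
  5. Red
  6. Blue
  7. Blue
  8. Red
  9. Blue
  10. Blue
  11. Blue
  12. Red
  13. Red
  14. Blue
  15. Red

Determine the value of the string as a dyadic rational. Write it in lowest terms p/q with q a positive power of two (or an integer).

14053/8192

Build value(s[:k]) for k = 1..15, string s = Blue Blue Red Blue Red Blue Blue Red Blue Blue Blue Red Red Blue Red.
B: Left { 0 }, Right {  } → simplest 1
BB: Left { 0 1 }, Right {  } → simplest 2
BBR: Left { 0 1 }, Right { 2 } → simplest 3/2
BBRB: Left { 0 1 3/2 }, Right { 2 } → simplest 7/4
BBRBR: Left { 0 1 3/2 }, Right { 7/4 2 } → simplest 13/8
BBRBRB: Left { 0 1 3/2 13/8 }, Right { 7/4 2 } → simplest 27/16
BBRBRBB: Left { 0 1 3/2 13/8 27/16 }, Right { 7/4 2 } → simplest 55/32
BBRBRBBR: Left { 0 1 3/2 13/8 27/16 }, Right { 55/32 7/4 2 } → simplest 109/64
BBRBRBBRB: Left { 0 1 3/2 13/8 27/16 109/64 }, Right { 55/32 7/4 2 } → simplest 219/128
BBRBRBBRBB: Left { 0 1 3/2 13/8 27/16 109/64 219/128 }, Right { 55/32 7/4 2 } → simplest 439/256
BBRBRBBRBBB: Left { 0 1 3/2 13/8 27/16 109/64 219/128 439/256 }, Right { 55/32 7/4 2 } → simplest 879/512
BBRBRBBRBBBR: Left { 0 1 3/2 13/8 27/16 109/64 219/128 439/256 }, Right { 879/512 55/32 7/4 2 } → simplest 1757/1024
BBRBRBBRBBBRR: Left { 0 1 3/2 13/8 27/16 109/64 219/128 439/256 }, Right { 1757/1024 879/512 55/32 7/4 2 } → simplest 3513/2048
BBRBRBBRBBBRRB: Left { 0 1 3/2 13/8 27/16 109/64 219/128 439/256 3513/2048 }, Right { 1757/1024 879/512 55/32 7/4 2 } → simplest 7027/4096
BBRBRBBRBBBRRBR: Left { 0 1 3/2 13/8 27/16 109/64 219/128 439/256 3513/2048 }, Right { 7027/4096 1757/1024 879/512 55/32 7/4 2 } → simplest 14053/8192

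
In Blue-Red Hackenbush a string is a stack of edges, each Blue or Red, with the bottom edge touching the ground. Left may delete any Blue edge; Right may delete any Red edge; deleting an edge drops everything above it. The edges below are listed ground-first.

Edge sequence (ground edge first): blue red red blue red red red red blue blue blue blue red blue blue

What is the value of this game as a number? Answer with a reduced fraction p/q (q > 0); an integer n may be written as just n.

4343/16384

Build v(s[:k]) for k = 1..15, string s = blue red red blue red red red red blue blue blue blue red blue blue.
1 of 15 · b · max L 0 · min R +∞ => 1
2 of 15 · br · max L 0 · min R 1 => 1/2
3 of 15 · brr · max L 0 · min R 1/2 => 1/4
4 of 15 · brrb · max L 1/4 · min R 1/2 => 3/8
5 of 15 · brrbr · max L 1/4 · min R 3/8 => 5/16
6 of 15 · brrbrr · max L 1/4 · min R 5/16 => 9/32
7 of 15 · brrbrrr · max L 1/4 · min R 9/32 => 17/64
8 of 15 · brrbrrrr · max L 1/4 · min R 17/64 => 33/128
9 of 15 · brrbrrrrb · max L 33/128 · min R 17/64 => 67/256
10 of 15 · brrbrrrrbb · max L 67/256 · min R 17/64 => 135/512
11 of 15 · brrbrrrrbbb · max L 135/512 · min R 17/64 => 271/1024
12 of 15 · brrbrrrrbbbb · max L 271/1024 · min R 17/64 => 543/2048
13 of 15 · brrbrrrrbbbbr · max L 271/1024 · min R 543/2048 => 1085/4096
14 of 15 · brrbrrrrbbbbrb · max L 1085/4096 · min R 543/2048 => 2171/8192
15 of 15 · brrbrrrrbbbbrbb · max L 2171/8192 · min R 543/2048 => 4343/16384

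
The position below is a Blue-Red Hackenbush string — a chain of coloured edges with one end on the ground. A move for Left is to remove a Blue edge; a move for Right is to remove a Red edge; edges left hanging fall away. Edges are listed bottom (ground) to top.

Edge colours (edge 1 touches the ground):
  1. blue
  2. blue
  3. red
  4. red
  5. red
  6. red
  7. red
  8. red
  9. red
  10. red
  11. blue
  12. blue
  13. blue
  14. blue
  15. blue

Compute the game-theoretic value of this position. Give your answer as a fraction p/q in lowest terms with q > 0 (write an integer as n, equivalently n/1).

8255/8192

val(b) = { 0 | (no moves) } -> 1
val(bb) = { 0; 1 | (no moves) } -> 2
val(bbr) = { 0; 1 | 2 } -> 3/2
val(bbrr) = { 0; 1 | 3/2; 2 } -> 5/4
val(bbrrr) = { 0; 1 | 5/4; 3/2; 2 } -> 9/8
val(bbrrrr) = { 0; 1 | 9/8; 5/4; 3/2; 2 } -> 17/16
val(bbrrrrr) = { 0; 1 | 17/16; 9/8; 5/4; 3/2; 2 } -> 33/32
val(bbrrrrrr) = { 0; 1 | 33/32; 17/16; 9/8; 5/4; 3/2; 2 } -> 65/64
val(bbrrrrrrr) = { 0; 1 | 65/64; 33/32; 17/16; 9/8; 5/4; 3/2; 2 } -> 129/128
val(bbrrrrrrrr) = { 0; 1 | 129/128; 65/64; 33/32; 17/16; 9/8; 5/4; 3/2; 2 } -> 257/256
val(bbrrrrrrrrb) = { 0; 1; 257/256 | 129/128; 65/64; 33/32; 17/16; 9/8; 5/4; 3/2; 2 } -> 515/512
val(bbrrrrrrrrbb) = { 0; 1; 257/256; 515/512 | 129/128; 65/64; 33/32; 17/16; 9/8; 5/4; 3/2; 2 } -> 1031/1024
val(bbrrrrrrrrbbb) = { 0; 1; 257/256; 515/512; 1031/1024 | 129/128; 65/64; 33/32; 17/16; 9/8; 5/4; 3/2; 2 } -> 2063/2048
val(bbrrrrrrrrbbbb) = { 0; 1; 257/256; 515/512; 1031/1024; 2063/2048 | 129/128; 65/64; 33/32; 17/16; 9/8; 5/4; 3/2; 2 } -> 4127/4096
val(bbrrrrrrrrbbbbb) = { 0; 1; 257/256; 515/512; 1031/1024; 2063/2048; 4127/4096 | 129/128; 65/64; 33/32; 17/16; 9/8; 5/4; 3/2; 2 } -> 8255/8192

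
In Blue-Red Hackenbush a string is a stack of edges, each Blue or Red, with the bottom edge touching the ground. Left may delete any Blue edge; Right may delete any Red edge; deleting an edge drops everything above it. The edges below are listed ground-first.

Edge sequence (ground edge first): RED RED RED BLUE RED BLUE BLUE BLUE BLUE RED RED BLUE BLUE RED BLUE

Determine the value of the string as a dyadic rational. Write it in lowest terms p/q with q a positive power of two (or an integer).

step 1: add RED to get R; options L={ — } R={ 0 } => -1
step 2: add RED to get RR; options L={ — } R={ -1,0 } => -2
step 3: add RED to get RRR; options L={ — } R={ -2,-1,0 } => -3
step 4: add BLUE to get RRRB; options L={ -3 } R={ -2,-1,0 } => -5/2
step 5: add RED to get RRRBR; options L={ -3 } R={ -5/2,-2,-1,0 } => -11/4
step 6: add BLUE to get RRRBRB; options L={ -3,-11/4 } R={ -5/2,-2,-1,0 } => -21/8
step 7: add BLUE to get RRRBRBB; options L={ -3,-11/4,-21/8 } R={ -5/2,-2,-1,0 } => -41/16
step 8: add BLUE to get RRRBRBBB; options L={ -3,-11/4,-21/8,-41/16 } R={ -5/2,-2,-1,0 } => -81/32
step 9: add BLUE to get RRRBRBBBB; options L={ -3,-11/4,-21/8,-41/16,-81/32 } R={ -5/2,-2,-1,0 } => -161/64
step 10: add RED to get RRRBRBBBBR; options L={ -3,-11/4,-21/8,-41/16,-81/32 } R={ -161/64,-5/2,-2,-1,0 } => -323/128
step 11: add RED to get RRRBRBBBBRR; options L={ -3,-11/4,-21/8,-41/16,-81/32 } R={ -323/128,-161/64,-5/2,-2,-1,0 } => -647/256
step 12: add BLUE to get RRRBRBBBBRRB; options L={ -3,-11/4,-21/8,-41/16,-81/32,-647/256 } R={ -323/128,-161/64,-5/2,-2,-1,0 } => -1293/512
step 13: add BLUE to get RRRBRBBBBRRBB; options L={ -3,-11/4,-21/8,-41/16,-81/32,-647/256,-1293/512 } R={ -323/128,-161/64,-5/2,-2,-1,0 } => -2585/1024
step 14: add RED to get RRRBRBBBBRRBBR; options L={ -3,-11/4,-21/8,-41/16,-81/32,-647/256,-1293/512 } R={ -2585/1024,-323/128,-161/64,-5/2,-2,-1,0 } => -5171/2048
step 15: add BLUE to get RRRBRBBBBRRBBRB; options L={ -3,-11/4,-21/8,-41/16,-81/32,-647/256,-1293/512,-5171/2048 } R={ -2585/1024,-323/128,-161/64,-5/2,-2,-1,0 } => -10341/4096

-10341/4096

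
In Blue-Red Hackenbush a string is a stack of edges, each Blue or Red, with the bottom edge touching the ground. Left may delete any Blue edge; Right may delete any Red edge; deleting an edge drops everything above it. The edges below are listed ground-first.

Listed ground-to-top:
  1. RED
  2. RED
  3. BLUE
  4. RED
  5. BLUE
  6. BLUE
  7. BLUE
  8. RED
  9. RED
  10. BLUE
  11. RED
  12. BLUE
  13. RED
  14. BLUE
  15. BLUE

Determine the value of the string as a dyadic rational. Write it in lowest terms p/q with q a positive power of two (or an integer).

-12713/8192

R: Left { none }, Right { 0 } → simplest -1
RR: Left { none }, Right { -1 0 } → simplest -2
RRB: Left { -2 }, Right { -1 0 } → simplest -3/2
RRBR: Left { -2 }, Right { -3/2 -1 0 } → simplest -7/4
RRBRB: Left { -2 -7/4 }, Right { -3/2 -1 0 } → simplest -13/8
RRBRBB: Left { -2 -7/4 -13/8 }, Right { -3/2 -1 0 } → simplest -25/16
RRBRBBB: Left { -2 -7/4 -13/8 -25/16 }, Right { -3/2 -1 0 } → simplest -49/32
RRBRBBBR: Left { -2 -7/4 -13/8 -25/16 }, Right { -49/32 -3/2 -1 0 } → simplest -99/64
RRBRBBBRR: Left { -2 -7/4 -13/8 -25/16 }, Right { -99/64 -49/32 -3/2 -1 0 } → simplest -199/128
RRBRBBBRRB: Left { -2 -7/4 -13/8 -25/16 -199/128 }, Right { -99/64 -49/32 -3/2 -1 0 } → simplest -397/256
RRBRBBBRRBR: Left { -2 -7/4 -13/8 -25/16 -199/128 }, Right { -397/256 -99/64 -49/32 -3/2 -1 0 } → simplest -795/512
RRBRBBBRRBRB: Left { -2 -7/4 -13/8 -25/16 -199/128 -795/512 }, Right { -397/256 -99/64 -49/32 -3/2 -1 0 } → simplest -1589/1024
RRBRBBBRRBRBR: Left { -2 -7/4 -13/8 -25/16 -199/128 -795/512 }, Right { -1589/1024 -397/256 -99/64 -49/32 -3/2 -1 0 } → simplest -3179/2048
RRBRBBBRRBRBRB: Left { -2 -7/4 -13/8 -25/16 -199/128 -795/512 -3179/2048 }, Right { -1589/1024 -397/256 -99/64 -49/32 -3/2 -1 0 } → simplest -6357/4096
RRBRBBBRRBRBRBB: Left { -2 -7/4 -13/8 -25/16 -199/128 -795/512 -3179/2048 -6357/4096 }, Right { -1589/1024 -397/256 -99/64 -49/32 -3/2 -1 0 } → simplest -12713/8192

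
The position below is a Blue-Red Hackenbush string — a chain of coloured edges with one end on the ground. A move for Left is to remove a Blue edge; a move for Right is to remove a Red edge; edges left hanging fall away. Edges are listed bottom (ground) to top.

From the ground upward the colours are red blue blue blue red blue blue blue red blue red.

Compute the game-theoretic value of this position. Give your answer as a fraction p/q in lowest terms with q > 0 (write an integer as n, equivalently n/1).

-139/1024

Prefix values for red blue blue blue red blue blue blue red blue red via {L|R} + simplicity:
G(r) = { (no moves) | 0 } = -1
G(rb) = { -1 | 0 } = -1/2
G(rbb) = { -1; -1/2 | 0 } = -1/4
G(rbbb) = { -1; -1/2; -1/4 | 0 } = -1/8
G(rbbbr) = { -1; -1/2; -1/4 | -1/8; 0 } = -3/16
G(rbbbrb) = { -1; -1/2; -1/4; -3/16 | -1/8; 0 } = -5/32
G(rbbbrbb) = { -1; -1/2; -1/4; -3/16; -5/32 | -1/8; 0 } = -9/64
G(rbbbrbbb) = { -1; -1/2; -1/4; -3/16; -5/32; -9/64 | -1/8; 0 } = -17/128
G(rbbbrbbbr) = { -1; -1/2; -1/4; -3/16; -5/32; -9/64 | -17/128; -1/8; 0 } = -35/256
G(rbbbrbbbrb) = { -1; -1/2; -1/4; -3/16; -5/32; -9/64; -35/256 | -17/128; -1/8; 0 } = -69/512
G(rbbbrbbbrbr) = { -1; -1/2; -1/4; -3/16; -5/32; -9/64; -35/256 | -69/512; -17/128; -1/8; 0 } = -139/1024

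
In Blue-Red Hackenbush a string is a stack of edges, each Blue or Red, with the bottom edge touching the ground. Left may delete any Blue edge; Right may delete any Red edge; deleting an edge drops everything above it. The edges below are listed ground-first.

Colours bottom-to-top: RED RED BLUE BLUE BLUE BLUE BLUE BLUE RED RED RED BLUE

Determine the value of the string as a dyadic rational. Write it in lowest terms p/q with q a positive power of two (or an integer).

-1053/1024

Recurse on prefixes of the 12-edge string RED RED BLUE BLUE BLUE BLUE BLUE BLUE RED RED RED BLUE:
step 1: add RED to get R; options L={ · } R={ 0 } -> -1
step 2: add RED to get RR; options L={ · } R={ -1, 0 } -> -2
step 3: add BLUE to get RRB; options L={ -2 } R={ -1, 0 } -> -3/2
step 4: add BLUE to get RRBB; options L={ -2, -3/2 } R={ -1, 0 } -> -5/4
step 5: add BLUE to get RRBBB; options L={ -2, -3/2, -5/4 } R={ -1, 0 } -> -9/8
step 6: add BLUE to get RRBBBB; options L={ -2, -3/2, -5/4, -9/8 } R={ -1, 0 } -> -17/16
step 7: add BLUE to get RRBBBBB; options L={ -2, -3/2, -5/4, -9/8, -17/16 } R={ -1, 0 } -> -33/32
step 8: add BLUE to get RRBBBBBB; options L={ -2, -3/2, -5/4, -9/8, -17/16, -33/32 } R={ -1, 0 } -> -65/64
step 9: add RED to get RRBBBBBBR; options L={ -2, -3/2, -5/4, -9/8, -17/16, -33/32 } R={ -65/64, -1, 0 } -> -131/128
step 10: add RED to get RRBBBBBBRR; options L={ -2, -3/2, -5/4, -9/8, -17/16, -33/32 } R={ -131/128, -65/64, -1, 0 } -> -263/256
step 11: add RED to get RRBBBBBBRRR; options L={ -2, -3/2, -5/4, -9/8, -17/16, -33/32 } R={ -263/256, -131/128, -65/64, -1, 0 } -> -527/512
step 12: add BLUE to get RRBBBBBBRRRB; options L={ -2, -3/2, -5/4, -9/8, -17/16, -33/32, -527/512 } R={ -263/256, -131/128, -65/64, -1, 0 } -> -1053/1024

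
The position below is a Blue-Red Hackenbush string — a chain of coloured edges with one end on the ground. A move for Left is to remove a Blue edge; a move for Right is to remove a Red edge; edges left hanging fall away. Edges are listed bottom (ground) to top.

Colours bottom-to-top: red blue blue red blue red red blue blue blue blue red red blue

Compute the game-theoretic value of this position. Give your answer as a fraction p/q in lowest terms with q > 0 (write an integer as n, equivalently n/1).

-2829/8192

Build g(s[:k]) for k = 1..14, string s = red blue blue red blue red red blue blue blue blue red red blue.
edge 1 of 14 (red): { none | 0 } — -1
edge 2 of 14 (blue): { -1 | 0 } — -1/2
edge 3 of 14 (blue): { -1, -1/2 | 0 } — -1/4
edge 4 of 14 (red): { -1, -1/2 | -1/4, 0 } — -3/8
edge 5 of 14 (blue): { -1, -1/2, -3/8 | -1/4, 0 } — -5/16
edge 6 of 14 (red): { -1, -1/2, -3/8 | -5/16, -1/4, 0 } — -11/32
edge 7 of 14 (red): { -1, -1/2, -3/8 | -11/32, -5/16, -1/4, 0 } — -23/64
edge 8 of 14 (blue): { -1, -1/2, -3/8, -23/64 | -11/32, -5/16, -1/4, 0 } — -45/128
edge 9 of 14 (blue): { -1, -1/2, -3/8, -23/64, -45/128 | -11/32, -5/16, -1/4, 0 } — -89/256
edge 10 of 14 (blue): { -1, -1/2, -3/8, -23/64, -45/128, -89/256 | -11/32, -5/16, -1/4, 0 } — -177/512
edge 11 of 14 (blue): { -1, -1/2, -3/8, -23/64, -45/128, -89/256, -177/512 | -11/32, -5/16, -1/4, 0 } — -353/1024
edge 12 of 14 (red): { -1, -1/2, -3/8, -23/64, -45/128, -89/256, -177/512 | -353/1024, -11/32, -5/16, -1/4, 0 } — -707/2048
edge 13 of 14 (red): { -1, -1/2, -3/8, -23/64, -45/128, -89/256, -177/512 | -707/2048, -353/1024, -11/32, -5/16, -1/4, 0 } — -1415/4096
edge 14 of 14 (blue): { -1, -1/2, -3/8, -23/64, -45/128, -89/256, -177/512, -1415/4096 | -707/2048, -353/1024, -11/32, -5/16, -1/4, 0 } — -2829/8192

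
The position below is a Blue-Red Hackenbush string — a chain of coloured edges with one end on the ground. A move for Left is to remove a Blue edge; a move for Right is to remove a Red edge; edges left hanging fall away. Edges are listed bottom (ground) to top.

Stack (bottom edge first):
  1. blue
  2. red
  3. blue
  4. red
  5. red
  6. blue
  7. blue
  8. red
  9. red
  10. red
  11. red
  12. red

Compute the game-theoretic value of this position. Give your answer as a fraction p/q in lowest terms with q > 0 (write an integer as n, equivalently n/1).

b: Left { 0 }, Right {  } = simplest 1
br: Left { 0 }, Right { 1 } = simplest 1/2
brb: Left { 0,1/2 }, Right { 1 } = simplest 3/4
brbr: Left { 0,1/2 }, Right { 3/4,1 } = simplest 5/8
brbrr: Left { 0,1/2 }, Right { 5/8,3/4,1 } = simplest 9/16
brbrrb: Left { 0,1/2,9/16 }, Right { 5/8,3/4,1 } = simplest 19/32
brbrrbb: Left { 0,1/2,9/16,19/32 }, Right { 5/8,3/4,1 } = simplest 39/64
brbrrbbr: Left { 0,1/2,9/16,19/32 }, Right { 39/64,5/8,3/4,1 } = simplest 77/128
brbrrbbrr: Left { 0,1/2,9/16,19/32 }, Right { 77/128,39/64,5/8,3/4,1 } = simplest 153/256
brbrrbbrrr: Left { 0,1/2,9/16,19/32 }, Right { 153/256,77/128,39/64,5/8,3/4,1 } = simplest 305/512
brbrrbbrrrr: Left { 0,1/2,9/16,19/32 }, Right { 305/512,153/256,77/128,39/64,5/8,3/4,1 } = simplest 609/1024
brbrrbbrrrrr: Left { 0,1/2,9/16,19/32 }, Right { 609/1024,305/512,153/256,77/128,39/64,5/8,3/4,1 } = simplest 1217/2048

1217/2048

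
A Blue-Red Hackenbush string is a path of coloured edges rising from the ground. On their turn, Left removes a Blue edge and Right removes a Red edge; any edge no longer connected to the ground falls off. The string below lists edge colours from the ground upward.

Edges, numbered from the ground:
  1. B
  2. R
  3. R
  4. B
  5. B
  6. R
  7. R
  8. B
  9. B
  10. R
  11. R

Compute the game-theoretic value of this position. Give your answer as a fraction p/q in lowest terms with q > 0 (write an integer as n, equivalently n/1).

Prefix values for B R R B B R R B B R R via {L|R} + simplicity:
edge 1 of 11 (B): { 0 |  } gives 1
edge 2 of 11 (R): { 0 | 1 } gives 1/2
edge 3 of 11 (R): { 0 | 1/2; 1 } gives 1/4
edge 4 of 11 (B): { 0; 1/4 | 1/2; 1 } gives 3/8
edge 5 of 11 (B): { 0; 1/4; 3/8 | 1/2; 1 } gives 7/16
edge 6 of 11 (R): { 0; 1/4; 3/8 | 7/16; 1/2; 1 } gives 13/32
edge 7 of 11 (R): { 0; 1/4; 3/8 | 13/32; 7/16; 1/2; 1 } gives 25/64
edge 8 of 11 (B): { 0; 1/4; 3/8; 25/64 | 13/32; 7/16; 1/2; 1 } gives 51/128
edge 9 of 11 (B): { 0; 1/4; 3/8; 25/64; 51/128 | 13/32; 7/16; 1/2; 1 } gives 103/256
edge 10 of 11 (R): { 0; 1/4; 3/8; 25/64; 51/128 | 103/256; 13/32; 7/16; 1/2; 1 } gives 205/512
edge 11 of 11 (R): { 0; 1/4; 3/8; 25/64; 51/128 | 205/512; 103/256; 13/32; 7/16; 1/2; 1 } gives 409/1024

409/1024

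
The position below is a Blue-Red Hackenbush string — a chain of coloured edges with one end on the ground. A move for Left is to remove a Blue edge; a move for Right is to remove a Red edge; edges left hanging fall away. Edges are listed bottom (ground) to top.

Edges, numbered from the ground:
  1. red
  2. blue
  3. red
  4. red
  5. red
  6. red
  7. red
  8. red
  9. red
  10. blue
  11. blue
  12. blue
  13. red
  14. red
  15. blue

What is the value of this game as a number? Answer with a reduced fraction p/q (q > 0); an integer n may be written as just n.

-16269/16384

Recurse on prefixes of the 15-edge string red blue red red red red red red red blue blue blue red red blue:
edge 1 of 15 (red): {  | 0 } -> -1
edge 2 of 15 (blue): { -1 | 0 } -> -1/2
edge 3 of 15 (red): { -1 | -1/2 0 } -> -3/4
edge 4 of 15 (red): { -1 | -3/4 -1/2 0 } -> -7/8
edge 5 of 15 (red): { -1 | -7/8 -3/4 -1/2 0 } -> -15/16
edge 6 of 15 (red): { -1 | -15/16 -7/8 -3/4 -1/2 0 } -> -31/32
edge 7 of 15 (red): { -1 | -31/32 -15/16 -7/8 -3/4 -1/2 0 } -> -63/64
edge 8 of 15 (red): { -1 | -63/64 -31/32 -15/16 -7/8 -3/4 -1/2 0 } -> -127/128
edge 9 of 15 (red): { -1 | -127/128 -63/64 -31/32 -15/16 -7/8 -3/4 -1/2 0 } -> -255/256
edge 10 of 15 (blue): { -1 -255/256 | -127/128 -63/64 -31/32 -15/16 -7/8 -3/4 -1/2 0 } -> -509/512
edge 11 of 15 (blue): { -1 -255/256 -509/512 | -127/128 -63/64 -31/32 -15/16 -7/8 -3/4 -1/2 0 } -> -1017/1024
edge 12 of 15 (blue): { -1 -255/256 -509/512 -1017/1024 | -127/128 -63/64 -31/32 -15/16 -7/8 -3/4 -1/2 0 } -> -2033/2048
edge 13 of 15 (red): { -1 -255/256 -509/512 -1017/1024 | -2033/2048 -127/128 -63/64 -31/32 -15/16 -7/8 -3/4 -1/2 0 } -> -4067/4096
edge 14 of 15 (red): { -1 -255/256 -509/512 -1017/1024 | -4067/4096 -2033/2048 -127/128 -63/64 -31/32 -15/16 -7/8 -3/4 -1/2 0 } -> -8135/8192
edge 15 of 15 (blue): { -1 -255/256 -509/512 -1017/1024 -8135/8192 | -4067/4096 -2033/2048 -127/128 -63/64 -31/32 -15/16 -7/8 -3/4 -1/2 0 } -> -16269/16384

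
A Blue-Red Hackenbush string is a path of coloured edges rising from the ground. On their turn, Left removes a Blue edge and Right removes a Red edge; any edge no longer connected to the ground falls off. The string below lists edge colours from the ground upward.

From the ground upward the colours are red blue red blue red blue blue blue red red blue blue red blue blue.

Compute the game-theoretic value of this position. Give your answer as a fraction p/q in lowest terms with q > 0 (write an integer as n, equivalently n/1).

Prefix values for red blue red blue red blue blue blue red red blue blue red blue blue via {L|R} + simplicity:
1 of 15 · r · max L −∞ · min R 0 gives -1
2 of 15 · rb · max L -1 · min R 0 gives -1/2
3 of 15 · rbr · max L -1 · min R -1/2 gives -3/4
4 of 15 · rbrb · max L -3/4 · min R -1/2 gives -5/8
5 of 15 · rbrbr · max L -3/4 · min R -5/8 gives -11/16
6 of 15 · rbrbrb · max L -11/16 · min R -5/8 gives -21/32
7 of 15 · rbrbrbb · max L -21/32 · min R -5/8 gives -41/64
8 of 15 · rbrbrbbb · max L -41/64 · min R -5/8 gives -81/128
9 of 15 · rbrbrbbbr · max L -41/64 · min R -81/128 gives -163/256
10 of 15 · rbrbrbbbrr · max L -41/64 · min R -163/256 gives -327/512
11 of 15 · rbrbrbbbrrb · max L -327/512 · min R -163/256 gives -653/1024
12 of 15 · rbrbrbbbrrbb · max L -653/1024 · min R -163/256 gives -1305/2048
13 of 15 · rbrbrbbbrrbbr · max L -653/1024 · min R -1305/2048 gives -2611/4096
14 of 15 · rbrbrbbbrrbbrb · max L -2611/4096 · min R -1305/2048 gives -5221/8192
15 of 15 · rbrbrbbbrrbbrbb · max L -5221/8192 · min R -1305/2048 gives -10441/16384

-10441/16384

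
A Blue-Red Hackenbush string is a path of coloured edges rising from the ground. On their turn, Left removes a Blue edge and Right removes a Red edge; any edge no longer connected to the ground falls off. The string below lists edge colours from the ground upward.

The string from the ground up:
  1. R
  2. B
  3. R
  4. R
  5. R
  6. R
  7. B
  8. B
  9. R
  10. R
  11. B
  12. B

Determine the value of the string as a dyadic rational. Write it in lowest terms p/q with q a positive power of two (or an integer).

-1945/2048

R: Left { none }, Right { 0 } -> simplest -1
RB: Left { -1 }, Right { 0 } -> simplest -1/2
RBR: Left { -1 }, Right { -1/2, 0 } -> simplest -3/4
RBRR: Left { -1 }, Right { -3/4, -1/2, 0 } -> simplest -7/8
RBRRR: Left { -1 }, Right { -7/8, -3/4, -1/2, 0 } -> simplest -15/16
RBRRRR: Left { -1 }, Right { -15/16, -7/8, -3/4, -1/2, 0 } -> simplest -31/32
RBRRRRB: Left { -1, -31/32 }, Right { -15/16, -7/8, -3/4, -1/2, 0 } -> simplest -61/64
RBRRRRBB: Left { -1, -31/32, -61/64 }, Right { -15/16, -7/8, -3/4, -1/2, 0 } -> simplest -121/128
RBRRRRBBR: Left { -1, -31/32, -61/64 }, Right { -121/128, -15/16, -7/8, -3/4, -1/2, 0 } -> simplest -243/256
RBRRRRBBRR: Left { -1, -31/32, -61/64 }, Right { -243/256, -121/128, -15/16, -7/8, -3/4, -1/2, 0 } -> simplest -487/512
RBRRRRBBRRB: Left { -1, -31/32, -61/64, -487/512 }, Right { -243/256, -121/128, -15/16, -7/8, -3/4, -1/2, 0 } -> simplest -973/1024
RBRRRRBBRRBB: Left { -1, -31/32, -61/64, -487/512, -973/1024 }, Right { -243/256, -121/128, -15/16, -7/8, -3/4, -1/2, 0 } -> simplest -1945/2048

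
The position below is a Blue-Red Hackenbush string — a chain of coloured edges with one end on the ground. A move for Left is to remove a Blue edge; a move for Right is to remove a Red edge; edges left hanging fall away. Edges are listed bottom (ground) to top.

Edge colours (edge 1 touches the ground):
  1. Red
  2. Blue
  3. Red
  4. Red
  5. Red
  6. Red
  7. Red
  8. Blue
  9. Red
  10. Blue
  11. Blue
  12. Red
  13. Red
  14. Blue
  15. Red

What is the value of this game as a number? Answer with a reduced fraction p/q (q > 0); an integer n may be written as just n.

Prefix values for Red Blue Red Red Red Red Red Blue Red Blue Blue Red Red Blue Red via {L|R} + simplicity:
G(R) = { (no moves) | 0 } -> -1
G(RB) = { -1 | 0 } -> -1/2
G(RBR) = { -1 | -1/2 0 } -> -3/4
G(RBRR) = { -1 | -3/4 -1/2 0 } -> -7/8
G(RBRRR) = { -1 | -7/8 -3/4 -1/2 0 } -> -15/16
G(RBRRRR) = { -1 | -15/16 -7/8 -3/4 -1/2 0 } -> -31/32
G(RBRRRRR) = { -1 | -31/32 -15/16 -7/8 -3/4 -1/2 0 } -> -63/64
G(RBRRRRRB) = { -1 -63/64 | -31/32 -15/16 -7/8 -3/4 -1/2 0 } -> -125/128
G(RBRRRRRBR) = { -1 -63/64 | -125/128 -31/32 -15/16 -7/8 -3/4 -1/2 0 } -> -251/256
G(RBRRRRRBRB) = { -1 -63/64 -251/256 | -125/128 -31/32 -15/16 -7/8 -3/4 -1/2 0 } -> -501/512
G(RBRRRRRBRBB) = { -1 -63/64 -251/256 -501/512 | -125/128 -31/32 -15/16 -7/8 -3/4 -1/2 0 } -> -1001/1024
G(RBRRRRRBRBBR) = { -1 -63/64 -251/256 -501/512 | -1001/1024 -125/128 -31/32 -15/16 -7/8 -3/4 -1/2 0 } -> -2003/2048
G(RBRRRRRBRBBRR) = { -1 -63/64 -251/256 -501/512 | -2003/2048 -1001/1024 -125/128 -31/32 -15/16 -7/8 -3/4 -1/2 0 } -> -4007/4096
G(RBRRRRRBRBBRRB) = { -1 -63/64 -251/256 -501/512 -4007/4096 | -2003/2048 -1001/1024 -125/128 -31/32 -15/16 -7/8 -3/4 -1/2 0 } -> -8013/8192
G(RBRRRRRBRBBRRBR) = { -1 -63/64 -251/256 -501/512 -4007/4096 | -8013/8192 -2003/2048 -1001/1024 -125/128 -31/32 -15/16 -7/8 -3/4 -1/2 0 } -> -16027/16384

-16027/16384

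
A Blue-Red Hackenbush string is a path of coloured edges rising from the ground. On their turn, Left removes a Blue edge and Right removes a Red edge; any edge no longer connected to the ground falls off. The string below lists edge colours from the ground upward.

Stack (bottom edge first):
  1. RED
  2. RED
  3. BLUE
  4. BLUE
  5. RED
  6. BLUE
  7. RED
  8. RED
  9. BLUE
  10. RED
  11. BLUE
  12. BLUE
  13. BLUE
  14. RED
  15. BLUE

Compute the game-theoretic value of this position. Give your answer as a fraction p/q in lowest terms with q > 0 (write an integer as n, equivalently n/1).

Build G(s[:k]) for k = 1..15, string s = RED RED BLUE BLUE RED BLUE RED RED BLUE RED BLUE BLUE BLUE RED BLUE.
R: Left { none }, Right { 0 } -> simplest -1
RR: Left { none }, Right { -1; 0 } -> simplest -2
RRB: Left { -2 }, Right { -1; 0 } -> simplest -3/2
RRBB: Left { -2; -3/2 }, Right { -1; 0 } -> simplest -5/4
RRBBR: Left { -2; -3/2 }, Right { -5/4; -1; 0 } -> simplest -11/8
RRBBRB: Left { -2; -3/2; -11/8 }, Right { -5/4; -1; 0 } -> simplest -21/16
RRBBRBR: Left { -2; -3/2; -11/8 }, Right { -21/16; -5/4; -1; 0 } -> simplest -43/32
RRBBRBRR: Left { -2; -3/2; -11/8 }, Right { -43/32; -21/16; -5/4; -1; 0 } -> simplest -87/64
RRBBRBRRB: Left { -2; -3/2; -11/8; -87/64 }, Right { -43/32; -21/16; -5/4; -1; 0 } -> simplest -173/128
RRBBRBRRBR: Left { -2; -3/2; -11/8; -87/64 }, Right { -173/128; -43/32; -21/16; -5/4; -1; 0 } -> simplest -347/256
RRBBRBRRBRB: Left { -2; -3/2; -11/8; -87/64; -347/256 }, Right { -173/128; -43/32; -21/16; -5/4; -1; 0 } -> simplest -693/512
RRBBRBRRBRBB: Left { -2; -3/2; -11/8; -87/64; -347/256; -693/512 }, Right { -173/128; -43/32; -21/16; -5/4; -1; 0 } -> simplest -1385/1024
RRBBRBRRBRBBB: Left { -2; -3/2; -11/8; -87/64; -347/256; -693/512; -1385/1024 }, Right { -173/128; -43/32; -21/16; -5/4; -1; 0 } -> simplest -2769/2048
RRBBRBRRBRBBBR: Left { -2; -3/2; -11/8; -87/64; -347/256; -693/512; -1385/1024 }, Right { -2769/2048; -173/128; -43/32; -21/16; -5/4; -1; 0 } -> simplest -5539/4096
RRBBRBRRBRBBBRB: Left { -2; -3/2; -11/8; -87/64; -347/256; -693/512; -1385/1024; -5539/4096 }, Right { -2769/2048; -173/128; -43/32; -21/16; -5/4; -1; 0 } -> simplest -11077/8192

-11077/8192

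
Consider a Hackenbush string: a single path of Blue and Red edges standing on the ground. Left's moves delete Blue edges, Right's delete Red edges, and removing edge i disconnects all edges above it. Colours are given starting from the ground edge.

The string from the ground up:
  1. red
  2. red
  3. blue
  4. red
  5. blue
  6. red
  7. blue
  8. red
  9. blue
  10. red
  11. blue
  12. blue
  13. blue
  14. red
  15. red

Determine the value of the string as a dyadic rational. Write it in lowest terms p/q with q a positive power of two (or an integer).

1 of 15 · r · max L −∞ · min R 0 — -1
2 of 15 · rr · max L −∞ · min R -1 — -2
3 of 15 · rrb · max L -2 · min R -1 — -3/2
4 of 15 · rrbr · max L -2 · min R -3/2 — -7/4
5 of 15 · rrbrb · max L -7/4 · min R -3/2 — -13/8
6 of 15 · rrbrbr · max L -7/4 · min R -13/8 — -27/16
7 of 15 · rrbrbrb · max L -27/16 · min R -13/8 — -53/32
8 of 15 · rrbrbrbr · max L -27/16 · min R -53/32 — -107/64
9 of 15 · rrbrbrbrb · max L -107/64 · min R -53/32 — -213/128
10 of 15 · rrbrbrbrbr · max L -107/64 · min R -213/128 — -427/256
11 of 15 · rrbrbrbrbrb · max L -427/256 · min R -213/128 — -853/512
12 of 15 · rrbrbrbrbrbb · max L -853/512 · min R -213/128 — -1705/1024
13 of 15 · rrbrbrbrbrbbb · max L -1705/1024 · min R -213/128 — -3409/2048
14 of 15 · rrbrbrbrbrbbbr · max L -1705/1024 · min R -3409/2048 — -6819/4096
15 of 15 · rrbrbrbrbrbbbrr · max L -1705/1024 · min R -6819/4096 — -13639/8192

-13639/8192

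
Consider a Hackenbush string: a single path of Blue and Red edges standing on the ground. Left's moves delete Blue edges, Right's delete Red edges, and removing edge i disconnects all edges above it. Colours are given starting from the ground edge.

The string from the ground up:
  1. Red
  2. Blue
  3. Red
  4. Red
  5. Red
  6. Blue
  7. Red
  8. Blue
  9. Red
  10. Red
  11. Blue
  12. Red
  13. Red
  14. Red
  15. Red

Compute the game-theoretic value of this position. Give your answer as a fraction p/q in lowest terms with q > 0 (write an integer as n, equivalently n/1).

-15071/16384

Prefix values for Red Blue Red Red Red Blue Red Blue Red Red Blue Red Red Red Red via {L|R} + simplicity:
edge 1 of 15 (Red): { — | 0 } — -1
edge 2 of 15 (Blue): { -1 | 0 } — -1/2
edge 3 of 15 (Red): { -1 | -1/2,0 } — -3/4
edge 4 of 15 (Red): { -1 | -3/4,-1/2,0 } — -7/8
edge 5 of 15 (Red): { -1 | -7/8,-3/4,-1/2,0 } — -15/16
edge 6 of 15 (Blue): { -1,-15/16 | -7/8,-3/4,-1/2,0 } — -29/32
edge 7 of 15 (Red): { -1,-15/16 | -29/32,-7/8,-3/4,-1/2,0 } — -59/64
edge 8 of 15 (Blue): { -1,-15/16,-59/64 | -29/32,-7/8,-3/4,-1/2,0 } — -117/128
edge 9 of 15 (Red): { -1,-15/16,-59/64 | -117/128,-29/32,-7/8,-3/4,-1/2,0 } — -235/256
edge 10 of 15 (Red): { -1,-15/16,-59/64 | -235/256,-117/128,-29/32,-7/8,-3/4,-1/2,0 } — -471/512
edge 11 of 15 (Blue): { -1,-15/16,-59/64,-471/512 | -235/256,-117/128,-29/32,-7/8,-3/4,-1/2,0 } — -941/1024
edge 12 of 15 (Red): { -1,-15/16,-59/64,-471/512 | -941/1024,-235/256,-117/128,-29/32,-7/8,-3/4,-1/2,0 } — -1883/2048
edge 13 of 15 (Red): { -1,-15/16,-59/64,-471/512 | -1883/2048,-941/1024,-235/256,-117/128,-29/32,-7/8,-3/4,-1/2,0 } — -3767/4096
edge 14 of 15 (Red): { -1,-15/16,-59/64,-471/512 | -3767/4096,-1883/2048,-941/1024,-235/256,-117/128,-29/32,-7/8,-3/4,-1/2,0 } — -7535/8192
edge 15 of 15 (Red): { -1,-15/16,-59/64,-471/512 | -7535/8192,-3767/4096,-1883/2048,-941/1024,-235/256,-117/128,-29/32,-7/8,-3/4,-1/2,0 } — -15071/16384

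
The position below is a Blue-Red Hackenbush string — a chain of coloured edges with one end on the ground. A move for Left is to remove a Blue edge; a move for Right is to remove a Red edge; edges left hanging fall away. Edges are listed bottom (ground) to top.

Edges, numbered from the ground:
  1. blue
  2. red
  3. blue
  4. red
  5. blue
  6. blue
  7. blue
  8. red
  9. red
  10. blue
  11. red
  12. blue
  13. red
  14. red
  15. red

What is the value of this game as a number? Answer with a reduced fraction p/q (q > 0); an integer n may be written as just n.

11857/16384

g(b) = { 0 |  } = 1
g(br) = { 0 | 1 } = 1/2
g(brb) = { 0,1/2 | 1 } = 3/4
g(brbr) = { 0,1/2 | 3/4,1 } = 5/8
g(brbrb) = { 0,1/2,5/8 | 3/4,1 } = 11/16
g(brbrbb) = { 0,1/2,5/8,11/16 | 3/4,1 } = 23/32
g(brbrbbb) = { 0,1/2,5/8,11/16,23/32 | 3/4,1 } = 47/64
g(brbrbbbr) = { 0,1/2,5/8,11/16,23/32 | 47/64,3/4,1 } = 93/128
g(brbrbbbrr) = { 0,1/2,5/8,11/16,23/32 | 93/128,47/64,3/4,1 } = 185/256
g(brbrbbbrrb) = { 0,1/2,5/8,11/16,23/32,185/256 | 93/128,47/64,3/4,1 } = 371/512
g(brbrbbbrrbr) = { 0,1/2,5/8,11/16,23/32,185/256 | 371/512,93/128,47/64,3/4,1 } = 741/1024
g(brbrbbbrrbrb) = { 0,1/2,5/8,11/16,23/32,185/256,741/1024 | 371/512,93/128,47/64,3/4,1 } = 1483/2048
g(brbrbbbrrbrbr) = { 0,1/2,5/8,11/16,23/32,185/256,741/1024 | 1483/2048,371/512,93/128,47/64,3/4,1 } = 2965/4096
g(brbrbbbrrbrbrr) = { 0,1/2,5/8,11/16,23/32,185/256,741/1024 | 2965/4096,1483/2048,371/512,93/128,47/64,3/4,1 } = 5929/8192
g(brbrbbbrrbrbrrr) = { 0,1/2,5/8,11/16,23/32,185/256,741/1024 | 5929/8192,2965/4096,1483/2048,371/512,93/128,47/64,3/4,1 } = 11857/16384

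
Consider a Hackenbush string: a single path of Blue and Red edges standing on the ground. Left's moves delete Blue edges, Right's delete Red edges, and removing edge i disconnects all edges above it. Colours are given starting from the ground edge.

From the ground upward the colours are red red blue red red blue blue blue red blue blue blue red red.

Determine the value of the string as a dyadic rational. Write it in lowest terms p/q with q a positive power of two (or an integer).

value_1 [r]  L=[(no moves)]  R=[0]  so -1
value_2 [rr]  L=[(no moves)]  R=[-1; 0]  so -2
value_3 [rrb]  L=[-2]  R=[-1; 0]  so -3/2
value_4 [rrbr]  L=[-2]  R=[-3/2; -1; 0]  so -7/4
value_5 [rrbrr]  L=[-2]  R=[-7/4; -3/2; -1; 0]  so -15/8
value_6 [rrbrrb]  L=[-2; -15/8]  R=[-7/4; -3/2; -1; 0]  so -29/16
value_7 [rrbrrbb]  L=[-2; -15/8; -29/16]  R=[-7/4; -3/2; -1; 0]  so -57/32
value_8 [rrbrrbbb]  L=[-2; -15/8; -29/16; -57/32]  R=[-7/4; -3/2; -1; 0]  so -113/64
value_9 [rrbrrbbbr]  L=[-2; -15/8; -29/16; -57/32]  R=[-113/64; -7/4; -3/2; -1; 0]  so -227/128
value_10 [rrbrrbbbrb]  L=[-2; -15/8; -29/16; -57/32; -227/128]  R=[-113/64; -7/4; -3/2; -1; 0]  so -453/256
value_11 [rrbrrbbbrbb]  L=[-2; -15/8; -29/16; -57/32; -227/128; -453/256]  R=[-113/64; -7/4; -3/2; -1; 0]  so -905/512
value_12 [rrbrrbbbrbbb]  L=[-2; -15/8; -29/16; -57/32; -227/128; -453/256; -905/512]  R=[-113/64; -7/4; -3/2; -1; 0]  so -1809/1024
value_13 [rrbrrbbbrbbbr]  L=[-2; -15/8; -29/16; -57/32; -227/128; -453/256; -905/512]  R=[-1809/1024; -113/64; -7/4; -3/2; -1; 0]  so -3619/2048
value_14 [rrbrrbbbrbbbrr]  L=[-2; -15/8; -29/16; -57/32; -227/128; -453/256; -905/512]  R=[-3619/2048; -1809/1024; -113/64; -7/4; -3/2; -1; 0]  so -7239/4096

-7239/4096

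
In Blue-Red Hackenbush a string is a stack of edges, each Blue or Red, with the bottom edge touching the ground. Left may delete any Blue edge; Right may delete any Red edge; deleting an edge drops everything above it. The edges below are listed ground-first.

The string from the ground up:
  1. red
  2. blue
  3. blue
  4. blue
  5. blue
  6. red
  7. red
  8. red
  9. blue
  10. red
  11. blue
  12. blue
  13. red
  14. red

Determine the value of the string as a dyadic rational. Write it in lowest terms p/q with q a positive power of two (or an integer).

Recurse on prefixes of the 14-edge string red blue blue blue blue red red red blue red blue blue red red:
step 1: add red to get r; options L={ none } R={ 0 } = -1
step 2: add blue to get rb; options L={ -1 } R={ 0 } = -1/2
step 3: add blue to get rbb; options L={ -1, -1/2 } R={ 0 } = -1/4
step 4: add blue to get rbbb; options L={ -1, -1/2, -1/4 } R={ 0 } = -1/8
step 5: add blue to get rbbbb; options L={ -1, -1/2, -1/4, -1/8 } R={ 0 } = -1/16
step 6: add red to get rbbbbr; options L={ -1, -1/2, -1/4, -1/8 } R={ -1/16, 0 } = -3/32
step 7: add red to get rbbbbrr; options L={ -1, -1/2, -1/4, -1/8 } R={ -3/32, -1/16, 0 } = -7/64
step 8: add red to get rbbbbrrr; options L={ -1, -1/2, -1/4, -1/8 } R={ -7/64, -3/32, -1/16, 0 } = -15/128
step 9: add blue to get rbbbbrrrb; options L={ -1, -1/2, -1/4, -1/8, -15/128 } R={ -7/64, -3/32, -1/16, 0 } = -29/256
step 10: add red to get rbbbbrrrbr; options L={ -1, -1/2, -1/4, -1/8, -15/128 } R={ -29/256, -7/64, -3/32, -1/16, 0 } = -59/512
step 11: add blue to get rbbbbrrrbrb; options L={ -1, -1/2, -1/4, -1/8, -15/128, -59/512 } R={ -29/256, -7/64, -3/32, -1/16, 0 } = -117/1024
step 12: add blue to get rbbbbrrrbrbb; options L={ -1, -1/2, -1/4, -1/8, -15/128, -59/512, -117/1024 } R={ -29/256, -7/64, -3/32, -1/16, 0 } = -233/2048
step 13: add red to get rbbbbrrrbrbbr; options L={ -1, -1/2, -1/4, -1/8, -15/128, -59/512, -117/1024 } R={ -233/2048, -29/256, -7/64, -3/32, -1/16, 0 } = -467/4096
step 14: add red to get rbbbbrrrbrbbrr; options L={ -1, -1/2, -1/4, -1/8, -15/128, -59/512, -117/1024 } R={ -467/4096, -233/2048, -29/256, -7/64, -3/32, -1/16, 0 } = -935/8192

-935/8192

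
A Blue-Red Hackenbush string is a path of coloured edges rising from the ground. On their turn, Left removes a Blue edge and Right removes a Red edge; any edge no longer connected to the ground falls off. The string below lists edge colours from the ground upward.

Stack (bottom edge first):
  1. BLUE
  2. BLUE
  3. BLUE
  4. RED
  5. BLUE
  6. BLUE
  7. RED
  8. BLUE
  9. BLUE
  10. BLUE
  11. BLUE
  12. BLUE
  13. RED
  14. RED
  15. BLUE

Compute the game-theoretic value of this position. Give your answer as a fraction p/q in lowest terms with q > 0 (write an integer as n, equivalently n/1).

11763/4096

Build v(s[:k]) for k = 1..15, string s = BLUE BLUE BLUE RED BLUE BLUE RED BLUE BLUE BLUE BLUE BLUE RED RED BLUE.
step 1: add BLUE to get B; options L={ 0 } R={ (no moves) } gives 1
step 2: add BLUE to get BB; options L={ 0 1 } R={ (no moves) } gives 2
step 3: add BLUE to get BBB; options L={ 0 1 2 } R={ (no moves) } gives 3
step 4: add RED to get BBBR; options L={ 0 1 2 } R={ 3 } gives 5/2
step 5: add BLUE to get BBBRB; options L={ 0 1 2 5/2 } R={ 3 } gives 11/4
step 6: add BLUE to get BBBRBB; options L={ 0 1 2 5/2 11/4 } R={ 3 } gives 23/8
step 7: add RED to get BBBRBBR; options L={ 0 1 2 5/2 11/4 } R={ 23/8 3 } gives 45/16
step 8: add BLUE to get BBBRBBRB; options L={ 0 1 2 5/2 11/4 45/16 } R={ 23/8 3 } gives 91/32
step 9: add BLUE to get BBBRBBRBB; options L={ 0 1 2 5/2 11/4 45/16 91/32 } R={ 23/8 3 } gives 183/64
step 10: add BLUE to get BBBRBBRBBB; options L={ 0 1 2 5/2 11/4 45/16 91/32 183/64 } R={ 23/8 3 } gives 367/128
step 11: add BLUE to get BBBRBBRBBBB; options L={ 0 1 2 5/2 11/4 45/16 91/32 183/64 367/128 } R={ 23/8 3 } gives 735/256
step 12: add BLUE to get BBBRBBRBBBBB; options L={ 0 1 2 5/2 11/4 45/16 91/32 183/64 367/128 735/256 } R={ 23/8 3 } gives 1471/512
step 13: add RED to get BBBRBBRBBBBBR; options L={ 0 1 2 5/2 11/4 45/16 91/32 183/64 367/128 735/256 } R={ 1471/512 23/8 3 } gives 2941/1024
step 14: add RED to get BBBRBBRBBBBBRR; options L={ 0 1 2 5/2 11/4 45/16 91/32 183/64 367/128 735/256 } R={ 2941/1024 1471/512 23/8 3 } gives 5881/2048
step 15: add BLUE to get BBBRBBRBBBBBRRB; options L={ 0 1 2 5/2 11/4 45/16 91/32 183/64 367/128 735/256 5881/2048 } R={ 2941/1024 1471/512 23/8 3 } gives 11763/4096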